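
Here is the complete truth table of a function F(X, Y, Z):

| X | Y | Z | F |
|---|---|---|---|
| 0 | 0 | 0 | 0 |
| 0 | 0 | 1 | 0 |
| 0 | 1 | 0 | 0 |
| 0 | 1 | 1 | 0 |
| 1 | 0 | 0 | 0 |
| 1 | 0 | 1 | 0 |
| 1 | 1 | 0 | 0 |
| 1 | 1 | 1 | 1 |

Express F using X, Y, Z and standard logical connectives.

Only row (1,1,1) gives 1. That row's minterm X·Y·Z is F directly.

F(X, Y, Z) = (X ∧ Y) ∧ Z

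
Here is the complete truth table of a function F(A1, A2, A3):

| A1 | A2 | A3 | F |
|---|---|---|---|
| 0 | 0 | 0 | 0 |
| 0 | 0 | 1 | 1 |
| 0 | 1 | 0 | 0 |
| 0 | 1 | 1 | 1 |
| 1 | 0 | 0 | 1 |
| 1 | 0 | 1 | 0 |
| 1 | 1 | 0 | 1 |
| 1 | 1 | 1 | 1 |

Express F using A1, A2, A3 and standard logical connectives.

F(A1, A2, A3) = ¬((((¬A1 ∧ ¬A2) ∧ ¬A3) ∨ ((¬A1 ∧ A2) ∧ ¬A3)) ∨ ((A1 ∧ ¬A2) ∧ A3))

F is 0 on only 3 rows — (0,0,0), (0,1,0), (1,0,1). Writing each as a minterm (¬A1·¬A2·¬A3, ¬A1·A2·¬A3, A1·¬A2·A3) and OR-ing them characterizes exactly where F=0, so F is the negation of that disjunction.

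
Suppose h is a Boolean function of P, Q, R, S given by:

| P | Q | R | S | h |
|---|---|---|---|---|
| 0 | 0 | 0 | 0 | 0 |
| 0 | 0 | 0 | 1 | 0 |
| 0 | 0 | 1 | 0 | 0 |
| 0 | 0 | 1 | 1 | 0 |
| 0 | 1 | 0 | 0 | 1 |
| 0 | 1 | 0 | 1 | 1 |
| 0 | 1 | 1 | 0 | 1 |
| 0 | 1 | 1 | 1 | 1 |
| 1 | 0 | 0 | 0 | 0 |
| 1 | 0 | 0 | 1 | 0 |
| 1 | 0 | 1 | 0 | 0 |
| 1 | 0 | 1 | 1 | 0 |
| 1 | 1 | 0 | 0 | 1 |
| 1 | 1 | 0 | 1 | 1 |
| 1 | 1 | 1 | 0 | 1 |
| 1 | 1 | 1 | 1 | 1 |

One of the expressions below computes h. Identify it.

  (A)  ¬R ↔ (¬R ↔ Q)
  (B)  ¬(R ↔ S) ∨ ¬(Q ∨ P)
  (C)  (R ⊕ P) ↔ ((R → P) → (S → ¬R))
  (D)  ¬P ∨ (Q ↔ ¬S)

A

(B) fails at (0,0,0,0): the formula yields 1, h is 0.
(C) fails at (0,0,1,0): the formula yields 1, h is 0.
(D) fails at (0,0,0,0): the formula yields 1, h is 0.
Only (A) survives; checking it on all 16 rows confirms it matches h.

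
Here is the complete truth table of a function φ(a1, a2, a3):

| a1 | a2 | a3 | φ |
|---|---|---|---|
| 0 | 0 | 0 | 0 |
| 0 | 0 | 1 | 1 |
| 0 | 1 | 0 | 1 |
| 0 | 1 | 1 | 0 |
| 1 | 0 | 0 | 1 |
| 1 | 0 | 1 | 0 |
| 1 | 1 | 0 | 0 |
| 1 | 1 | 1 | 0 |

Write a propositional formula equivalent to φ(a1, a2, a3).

Collect the rows where φ=1 — (0,0,1), (0,1,0), (1,0,0) — and write one minterm per row: ¬a1·¬a2·a3, ¬a1·a2·¬a3, a1·¬a2·¬a3. Their union (logical OR) reproduces the table exactly.

φ(a1, a2, a3) = (((NOT a1 AND NOT a2) AND a3) OR ((NOT a1 AND a2) AND NOT a3)) OR ((a1 AND NOT a2) AND NOT a3)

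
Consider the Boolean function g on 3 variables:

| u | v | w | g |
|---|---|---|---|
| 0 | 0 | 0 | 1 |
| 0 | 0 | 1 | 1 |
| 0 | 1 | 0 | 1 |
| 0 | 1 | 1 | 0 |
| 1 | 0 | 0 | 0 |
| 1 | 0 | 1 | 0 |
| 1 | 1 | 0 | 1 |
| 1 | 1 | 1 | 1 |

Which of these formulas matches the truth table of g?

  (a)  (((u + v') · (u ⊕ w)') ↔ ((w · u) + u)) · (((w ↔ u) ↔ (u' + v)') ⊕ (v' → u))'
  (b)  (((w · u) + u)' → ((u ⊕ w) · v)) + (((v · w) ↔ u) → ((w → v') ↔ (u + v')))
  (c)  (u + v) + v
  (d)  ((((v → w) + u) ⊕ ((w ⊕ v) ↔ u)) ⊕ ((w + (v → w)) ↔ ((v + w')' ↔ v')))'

d

(a): at (0,0,0) it gives 0, but g = 1 — eliminated.
(b): at (0,1,0) it gives 0, but g = 1 — eliminated.
(c): at (0,0,0) it gives 0, but g = 1 — eliminated.
That leaves (d). Evaluating it on every row reproduces the table of g exactly.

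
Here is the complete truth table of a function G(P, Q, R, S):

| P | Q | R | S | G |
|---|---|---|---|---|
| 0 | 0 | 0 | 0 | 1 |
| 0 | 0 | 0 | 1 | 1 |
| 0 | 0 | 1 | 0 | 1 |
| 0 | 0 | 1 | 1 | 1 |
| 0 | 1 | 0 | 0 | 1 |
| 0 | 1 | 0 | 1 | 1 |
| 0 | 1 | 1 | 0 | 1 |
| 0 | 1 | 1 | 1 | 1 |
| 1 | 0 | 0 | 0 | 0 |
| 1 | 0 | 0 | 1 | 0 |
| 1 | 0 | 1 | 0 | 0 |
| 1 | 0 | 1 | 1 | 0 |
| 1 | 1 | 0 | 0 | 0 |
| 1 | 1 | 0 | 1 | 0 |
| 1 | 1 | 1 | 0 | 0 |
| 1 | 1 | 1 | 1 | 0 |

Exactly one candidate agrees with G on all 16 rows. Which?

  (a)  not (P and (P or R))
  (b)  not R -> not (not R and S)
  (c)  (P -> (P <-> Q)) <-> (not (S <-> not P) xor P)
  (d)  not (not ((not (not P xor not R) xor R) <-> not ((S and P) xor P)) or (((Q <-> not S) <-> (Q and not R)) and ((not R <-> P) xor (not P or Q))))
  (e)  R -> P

a

(b) disagrees with G on (0,0,0,1) (formula → 0, table → 1); rule it out.
(c) disagrees with G on (0,0,0,1) (formula → 0, table → 1); rule it out.
(d) disagrees with G on (0,0,0,0) (formula → 0, table → 1); rule it out.
(e) disagrees with G on (0,0,1,0) (formula → 0, table → 1); rule it out.
Only (a) survives; checking it on all 16 rows confirms it matches G.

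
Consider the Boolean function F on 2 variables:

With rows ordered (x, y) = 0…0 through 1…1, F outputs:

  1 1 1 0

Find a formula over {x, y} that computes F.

The output is 0 only when every input is 1 — NAND of all inputs.

F(x, y) = NOT (x AND y)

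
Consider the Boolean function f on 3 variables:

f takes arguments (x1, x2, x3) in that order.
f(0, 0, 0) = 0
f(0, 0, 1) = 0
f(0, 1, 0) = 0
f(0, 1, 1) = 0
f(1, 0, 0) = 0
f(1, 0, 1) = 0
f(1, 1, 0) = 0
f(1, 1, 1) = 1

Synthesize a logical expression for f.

f(x1, x2, x3) = (x1 AND x2) AND x3

The output is 1 only when every input is 1 — the AND of all inputs.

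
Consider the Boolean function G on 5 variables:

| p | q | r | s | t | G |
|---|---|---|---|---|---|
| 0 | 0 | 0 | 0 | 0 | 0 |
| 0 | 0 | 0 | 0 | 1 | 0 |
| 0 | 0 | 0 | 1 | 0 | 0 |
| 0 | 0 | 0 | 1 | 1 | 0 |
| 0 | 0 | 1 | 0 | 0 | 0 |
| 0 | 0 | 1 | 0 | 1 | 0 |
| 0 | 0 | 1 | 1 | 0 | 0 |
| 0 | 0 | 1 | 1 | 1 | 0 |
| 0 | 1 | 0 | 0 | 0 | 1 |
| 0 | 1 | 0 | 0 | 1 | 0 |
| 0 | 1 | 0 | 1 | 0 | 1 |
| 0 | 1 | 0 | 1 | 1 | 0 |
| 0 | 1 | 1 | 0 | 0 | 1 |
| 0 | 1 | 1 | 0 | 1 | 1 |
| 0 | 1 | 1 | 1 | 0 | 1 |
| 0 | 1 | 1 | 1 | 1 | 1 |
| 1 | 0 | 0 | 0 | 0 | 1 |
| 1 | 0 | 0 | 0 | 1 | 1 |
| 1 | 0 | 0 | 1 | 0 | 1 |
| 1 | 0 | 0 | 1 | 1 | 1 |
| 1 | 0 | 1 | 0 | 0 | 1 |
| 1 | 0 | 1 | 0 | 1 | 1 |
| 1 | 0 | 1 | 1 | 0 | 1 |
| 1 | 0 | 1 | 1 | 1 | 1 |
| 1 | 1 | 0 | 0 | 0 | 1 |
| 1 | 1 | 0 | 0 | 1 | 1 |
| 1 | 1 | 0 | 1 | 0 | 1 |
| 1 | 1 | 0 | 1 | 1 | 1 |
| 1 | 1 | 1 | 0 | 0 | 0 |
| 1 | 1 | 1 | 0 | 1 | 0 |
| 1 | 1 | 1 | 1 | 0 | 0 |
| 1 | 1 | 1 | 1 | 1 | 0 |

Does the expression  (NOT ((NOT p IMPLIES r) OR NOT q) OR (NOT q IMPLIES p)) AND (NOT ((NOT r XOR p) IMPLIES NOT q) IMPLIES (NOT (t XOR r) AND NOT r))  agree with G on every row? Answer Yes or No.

Evaluate (NOT ((NOT p IMPLIES r) OR NOT q) OR (NOT q IMPLIES p)) AND (NOT ((NOT r XOR p) IMPLIES NOT q) IMPLIES (NOT (t XOR r) AND NOT r)) on each row and compare to G:
  p=0, q=0, r=0, s=0, t=0: formula gives 0, G = 0 ✓
  p=0, q=0, r=0, s=0, t=1: formula gives 0, G = 0 ✓
  p=0, q=0, r=0, s=1, t=0: formula gives 0, G = 0 ✓
  p=0, q=0, r=0, s=1, t=1: formula gives 0, G = 0 ✓
  … (the remaining 28 rows also agree.)
Every row agrees, so the formula is equivalent.

Yes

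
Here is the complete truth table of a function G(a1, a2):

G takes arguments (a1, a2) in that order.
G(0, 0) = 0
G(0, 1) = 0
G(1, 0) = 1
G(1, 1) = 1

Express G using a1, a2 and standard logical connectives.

G(a1, a2) = (a1 AND NOT a2) OR (a1 AND a2)

The 1-rows are (1,0), (1,1). Each contributes one minterm — a1·¬a2; a1·a2 — and their disjunction is a sum-of-products form of G.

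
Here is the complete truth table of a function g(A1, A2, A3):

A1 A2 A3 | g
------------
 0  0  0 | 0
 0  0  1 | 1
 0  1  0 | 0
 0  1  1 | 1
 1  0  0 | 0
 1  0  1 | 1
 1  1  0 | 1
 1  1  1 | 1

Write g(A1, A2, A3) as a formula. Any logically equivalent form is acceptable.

There are just 3 zero rows: (0,0,0), (0,1,0), (1,0,0). Their minterms are ¬A1·¬A2·¬A3, ¬A1·A2·¬A3, A1·¬A2·¬A3; the OR of those covers precisely the 0-outputs, and negating it yields g.

g(A1, A2, A3) = not ((((not A1 and not A2) and not A3) or ((not A1 and A2) and not A3)) or ((A1 and not A2) and not A3))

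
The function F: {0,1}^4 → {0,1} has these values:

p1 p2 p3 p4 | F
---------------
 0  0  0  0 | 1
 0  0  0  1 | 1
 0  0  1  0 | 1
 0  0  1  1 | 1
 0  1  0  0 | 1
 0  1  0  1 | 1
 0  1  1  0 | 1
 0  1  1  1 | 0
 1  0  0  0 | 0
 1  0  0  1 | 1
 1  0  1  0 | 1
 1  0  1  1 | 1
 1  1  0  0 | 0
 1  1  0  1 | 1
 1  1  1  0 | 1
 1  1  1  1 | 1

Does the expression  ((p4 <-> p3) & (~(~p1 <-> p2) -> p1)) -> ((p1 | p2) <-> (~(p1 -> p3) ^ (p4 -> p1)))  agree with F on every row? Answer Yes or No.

Evaluate ((p4 <-> p3) & (~(~p1 <-> p2) -> p1)) -> ((p1 | p2) <-> (~(p1 -> p3) ^ (p4 -> p1))) on each row and compare to F:
  p1=0, p2=0, p3=0, p4=0: formula gives 1, F = 1 ✓
  p1=0, p2=0, p3=0, p4=1: formula gives 1, F = 1 ✓
  p1=0, p2=0, p3=1, p4=0: formula gives 1, F = 1 ✓
  p1=0, p2=0, p3=1, p4=1: formula gives 1, F = 1 ✓
  … (the remaining 12 rows also agree.)
All 16 rows match — the expression computes F exactly.

Yes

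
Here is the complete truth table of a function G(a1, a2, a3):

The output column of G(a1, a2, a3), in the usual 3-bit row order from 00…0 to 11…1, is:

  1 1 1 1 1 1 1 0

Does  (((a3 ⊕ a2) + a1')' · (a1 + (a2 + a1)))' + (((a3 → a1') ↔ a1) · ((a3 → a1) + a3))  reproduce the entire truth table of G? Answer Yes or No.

Check the formula against G row by row:
  a1=0, a2=0, a3=0: formula gives 1, G = 1 ✓
  a1=0, a2=0, a3=1: formula gives 1, G = 1 ✓
  a1=0, a2=1, a3=0: formula gives 1, G = 1 ✓
  a1=0, a2=1, a3=1: formula gives 1, G = 1 ✓
  a1=1, a2=0, a3=0: formula gives 1, G = 1 ✓
  …and likewise for the remaining 3 rows.
All 8 rows match — the expression computes G exactly.

Yes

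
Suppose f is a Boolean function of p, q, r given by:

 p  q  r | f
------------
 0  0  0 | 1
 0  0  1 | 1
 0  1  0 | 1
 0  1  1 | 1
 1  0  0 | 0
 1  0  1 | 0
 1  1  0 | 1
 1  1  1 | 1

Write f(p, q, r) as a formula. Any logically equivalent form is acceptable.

There are just 2 zero rows: (1,0,0), (1,0,1). Their minterms are p·¬q·¬r, p·¬q·r; the OR of those covers precisely the 0-outputs, and negating it yields f.

f(p, q, r) = ~(((p & ~q) & ~r) | ((p & ~q) & r))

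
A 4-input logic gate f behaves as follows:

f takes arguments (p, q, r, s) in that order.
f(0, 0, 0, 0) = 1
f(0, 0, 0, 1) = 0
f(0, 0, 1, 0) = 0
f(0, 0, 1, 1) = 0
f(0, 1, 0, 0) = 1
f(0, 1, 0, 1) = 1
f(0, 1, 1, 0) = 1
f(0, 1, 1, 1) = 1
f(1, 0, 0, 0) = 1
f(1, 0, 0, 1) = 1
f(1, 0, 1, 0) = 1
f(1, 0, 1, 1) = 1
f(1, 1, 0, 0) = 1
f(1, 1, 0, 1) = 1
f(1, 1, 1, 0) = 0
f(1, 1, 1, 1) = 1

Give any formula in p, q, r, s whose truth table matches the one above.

f is 0 on only 4 rows — (0,0,0,1), (0,0,1,0), (0,0,1,1), (1,1,1,0). Writing each as a minterm (¬p·¬q·¬r·s, ¬p·¬q·r·¬s, ¬p·¬q·r·s, p·q·r·¬s) and OR-ing them characterizes exactly where f=0, so f is the negation of that disjunction.

f(p, q, r, s) = not ((((((not p and not q) and not r) and s) or (((not p and not q) and r) and not s)) or (((not p and not q) and r) and s)) or (((p and q) and r) and not s))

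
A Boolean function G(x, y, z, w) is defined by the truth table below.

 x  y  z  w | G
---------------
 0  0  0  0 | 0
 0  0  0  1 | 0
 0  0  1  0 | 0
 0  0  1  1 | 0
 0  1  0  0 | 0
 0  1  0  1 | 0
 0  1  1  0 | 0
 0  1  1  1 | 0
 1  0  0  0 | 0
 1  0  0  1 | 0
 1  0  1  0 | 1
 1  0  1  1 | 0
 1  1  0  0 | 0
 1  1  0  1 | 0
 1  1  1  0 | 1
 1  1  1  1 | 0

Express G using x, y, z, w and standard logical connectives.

G(x, y, z, w) = (((x and not y) and z) and not w) or (((x and y) and z) and not w)

G=1 on 2 inputs: (1,0,1,0), (1,1,1,0). Reading each as a conjunction of literals (x·¬y·z·¬w, x·y·z·¬w) and taking the OR gives the canonical DNF.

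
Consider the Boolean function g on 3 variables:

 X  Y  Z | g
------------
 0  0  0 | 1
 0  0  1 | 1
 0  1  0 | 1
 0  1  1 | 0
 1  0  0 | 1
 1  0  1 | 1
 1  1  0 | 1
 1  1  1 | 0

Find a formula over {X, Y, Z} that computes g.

g(X, Y, Z) = NOT (((NOT X AND Y) AND Z) OR ((X AND Y) AND Z))

There are just 2 zero rows: (0,1,1), (1,1,1). Their minterms are ¬X·Y·Z, X·Y·Z; the OR of those covers precisely the 0-outputs, and negating it yields g.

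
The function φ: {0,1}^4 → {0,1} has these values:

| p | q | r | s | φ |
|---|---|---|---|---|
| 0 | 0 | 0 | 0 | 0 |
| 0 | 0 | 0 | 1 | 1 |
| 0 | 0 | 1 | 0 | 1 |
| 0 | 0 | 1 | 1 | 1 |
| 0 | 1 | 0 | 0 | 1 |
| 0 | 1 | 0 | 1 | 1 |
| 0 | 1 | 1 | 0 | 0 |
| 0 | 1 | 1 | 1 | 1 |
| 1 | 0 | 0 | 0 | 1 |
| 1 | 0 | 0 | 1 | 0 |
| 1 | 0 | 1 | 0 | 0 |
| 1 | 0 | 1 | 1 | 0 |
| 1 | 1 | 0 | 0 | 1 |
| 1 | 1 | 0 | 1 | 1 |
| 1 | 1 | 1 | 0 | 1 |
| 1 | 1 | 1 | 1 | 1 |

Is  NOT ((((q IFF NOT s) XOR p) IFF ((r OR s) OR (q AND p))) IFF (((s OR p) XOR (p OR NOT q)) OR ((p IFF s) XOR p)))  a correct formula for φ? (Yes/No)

Yes

Test each input against both φ and the formula:
  p=0, q=0, r=0, s=0: formula gives 0, φ = 0 ✓
  p=0, q=0, r=0, s=1: formula gives 1, φ = 1 ✓
  p=0, q=0, r=1, s=0: formula gives 1, φ = 1 ✓
  p=0, q=0, r=1, s=1: formula gives 1, φ = 1 ✓
  …and likewise for the remaining 12 rows.
Every row agrees, so the formula is equivalent.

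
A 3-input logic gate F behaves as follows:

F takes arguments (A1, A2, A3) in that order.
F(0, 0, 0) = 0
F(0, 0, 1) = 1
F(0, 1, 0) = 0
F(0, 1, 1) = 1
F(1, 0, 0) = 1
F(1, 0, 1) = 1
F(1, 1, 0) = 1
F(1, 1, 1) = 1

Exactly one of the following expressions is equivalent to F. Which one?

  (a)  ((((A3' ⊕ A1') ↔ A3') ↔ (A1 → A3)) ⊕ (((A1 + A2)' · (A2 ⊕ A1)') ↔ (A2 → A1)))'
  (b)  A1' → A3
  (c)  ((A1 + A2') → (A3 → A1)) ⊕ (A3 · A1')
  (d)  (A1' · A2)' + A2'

(a) fails at (0,0,1): the formula yields 0, F is 1.
(c) fails at (0,0,0): the formula yields 1, F is 0.
(d) fails at (0,0,0): the formula yields 1, F is 0.
That leaves (b). Evaluating it on every row reproduces the table of F exactly.

b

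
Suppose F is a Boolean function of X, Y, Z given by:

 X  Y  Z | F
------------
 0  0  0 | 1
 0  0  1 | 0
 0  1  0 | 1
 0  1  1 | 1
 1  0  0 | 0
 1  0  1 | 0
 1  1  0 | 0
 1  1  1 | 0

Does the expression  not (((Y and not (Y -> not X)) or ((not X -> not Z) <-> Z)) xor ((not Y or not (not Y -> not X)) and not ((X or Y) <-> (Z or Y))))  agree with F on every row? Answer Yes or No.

Test each input against both F and the formula:
  X=0, Y=0, Z=0: formula gives 1, F = 1 ✓
  X=0, Y=0, Z=1: formula gives 0, F = 0 ✓
  X=0, Y=1, Z=0: formula gives 1, F = 1 ✓
  X=0, Y=1, Z=1: formula gives 1, F = 1 ✓
  X=1, Y=0, Z=0: formula gives 0, F = 0 ✓
  …and likewise for the remaining 3 rows.
All 8 rows match — the expression computes F exactly.

Yes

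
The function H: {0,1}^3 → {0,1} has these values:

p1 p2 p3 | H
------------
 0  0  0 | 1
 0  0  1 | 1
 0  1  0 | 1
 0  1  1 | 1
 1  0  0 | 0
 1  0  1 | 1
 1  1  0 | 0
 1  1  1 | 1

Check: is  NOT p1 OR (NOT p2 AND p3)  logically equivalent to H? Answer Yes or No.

Evaluate NOT p1 OR (NOT p2 AND p3) on each row and compare to H:
  p1=0, p2=0, p3=0: formula gives 1, H = 1 ✓
  p1=0, p2=0, p3=1: formula gives 1, H = 1 ✓
  p1=0, p2=1, p3=0: formula gives 1, H = 1 ✓
  p1=0, p2=1, p3=1: formula gives 1, H = 1 ✓
  p1=1, p2=0, p3=0: formula gives 0, H = 0 ✓
  …
  p1=1, p2=1, p3=1: formula gives 0, but H = 1 ✗
Row (1,1,1) is a counterexample, so the formula is not equivalent to H.

No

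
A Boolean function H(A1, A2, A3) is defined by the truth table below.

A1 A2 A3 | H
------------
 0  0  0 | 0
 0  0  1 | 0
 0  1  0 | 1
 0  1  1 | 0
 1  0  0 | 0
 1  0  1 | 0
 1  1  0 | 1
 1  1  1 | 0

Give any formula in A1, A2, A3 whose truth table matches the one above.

H(A1, A2, A3) = ((not A1 and A2) and not A3) or ((A1 and A2) and not A3)

H=1 on 2 inputs: (0,1,0), (1,1,0). Reading each as a conjunction of literals (¬A1·A2·¬A3, A1·A2·¬A3) and taking the OR gives the canonical DNF.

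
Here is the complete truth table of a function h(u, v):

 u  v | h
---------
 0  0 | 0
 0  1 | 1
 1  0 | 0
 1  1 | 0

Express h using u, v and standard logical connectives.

1 only at (0,1): NOT u AND v.

h(u, v) = ¬u ∧ v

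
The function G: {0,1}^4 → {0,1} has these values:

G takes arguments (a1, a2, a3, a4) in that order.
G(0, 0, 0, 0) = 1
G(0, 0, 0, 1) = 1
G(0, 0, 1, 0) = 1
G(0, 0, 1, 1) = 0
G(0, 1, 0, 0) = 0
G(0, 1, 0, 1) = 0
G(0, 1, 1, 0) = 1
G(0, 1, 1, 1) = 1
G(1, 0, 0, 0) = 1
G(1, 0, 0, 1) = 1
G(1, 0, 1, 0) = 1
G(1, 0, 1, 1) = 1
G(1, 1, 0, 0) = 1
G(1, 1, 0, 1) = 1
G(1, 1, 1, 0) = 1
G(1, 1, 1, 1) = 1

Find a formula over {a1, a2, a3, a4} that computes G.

There are just 3 zero rows: (0,0,1,1), (0,1,0,0), (0,1,0,1). Their minterms are ¬a1·¬a2·a3·a4, ¬a1·a2·¬a3·¬a4, ¬a1·a2·¬a3·a4; the OR of those covers precisely the 0-outputs, and negating it yields G.

G(a1, a2, a3, a4) = ~(((((~a1 & ~a2) & a3) & a4) | (((~a1 & a2) & ~a3) & ~a4)) | (((~a1 & a2) & ~a3) & a4))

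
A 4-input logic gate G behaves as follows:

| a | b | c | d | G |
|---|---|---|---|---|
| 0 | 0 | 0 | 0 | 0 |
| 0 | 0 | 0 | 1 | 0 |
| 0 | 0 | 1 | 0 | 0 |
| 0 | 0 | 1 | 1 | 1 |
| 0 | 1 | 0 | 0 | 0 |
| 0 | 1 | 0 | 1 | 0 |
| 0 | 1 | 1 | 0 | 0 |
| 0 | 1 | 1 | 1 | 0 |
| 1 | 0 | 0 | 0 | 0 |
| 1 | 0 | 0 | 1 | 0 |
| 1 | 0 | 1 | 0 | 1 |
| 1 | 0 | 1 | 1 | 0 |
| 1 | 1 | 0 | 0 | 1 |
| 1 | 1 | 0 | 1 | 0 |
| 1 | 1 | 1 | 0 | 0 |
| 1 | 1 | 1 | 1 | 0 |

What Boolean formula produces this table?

Collect the rows where G=1 — (0,0,1,1), (1,0,1,0), (1,1,0,0) — and write one minterm per row: ¬a·¬b·c·d, a·¬b·c·¬d, a·b·¬c·¬d. Their union (logical OR) reproduces the table exactly.

G(a, b, c, d) = ((((¬a ∧ ¬b) ∧ c) ∧ d) ∨ (((a ∧ ¬b) ∧ c) ∧ ¬d)) ∨ (((a ∧ b) ∧ ¬c) ∧ ¬d)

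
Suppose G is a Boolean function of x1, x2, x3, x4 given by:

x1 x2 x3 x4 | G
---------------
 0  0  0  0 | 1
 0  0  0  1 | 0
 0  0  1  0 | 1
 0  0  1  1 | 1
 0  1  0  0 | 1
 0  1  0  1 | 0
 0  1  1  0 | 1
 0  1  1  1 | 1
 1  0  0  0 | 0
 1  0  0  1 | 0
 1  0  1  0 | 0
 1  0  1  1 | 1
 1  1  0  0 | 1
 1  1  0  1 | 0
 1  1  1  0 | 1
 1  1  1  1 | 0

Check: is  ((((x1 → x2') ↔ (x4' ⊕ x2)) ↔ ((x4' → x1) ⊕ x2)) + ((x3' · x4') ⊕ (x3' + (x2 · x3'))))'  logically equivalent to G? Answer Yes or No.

Evaluate ((((x1 → x2') ↔ (x4' ⊕ x2)) ↔ ((x4' → x1) ⊕ x2)) + ((x3' · x4') ⊕ (x3' + (x2 · x3'))))' on each row and compare to G:
  x1=0, x2=0, x3=0, x4=0: formula gives 1, G = 1 ✓
  x1=0, x2=0, x3=0, x4=1: formula gives 0, G = 0 ✓
  x1=0, x2=0, x3=1, x4=0: formula gives 1, G = 1 ✓
  x1=0, x2=0, x3=1, x4=1: formula gives 1, G = 1 ✓
  …and likewise for the remaining 12 rows.
All 16 rows match — the expression computes G exactly.

Yes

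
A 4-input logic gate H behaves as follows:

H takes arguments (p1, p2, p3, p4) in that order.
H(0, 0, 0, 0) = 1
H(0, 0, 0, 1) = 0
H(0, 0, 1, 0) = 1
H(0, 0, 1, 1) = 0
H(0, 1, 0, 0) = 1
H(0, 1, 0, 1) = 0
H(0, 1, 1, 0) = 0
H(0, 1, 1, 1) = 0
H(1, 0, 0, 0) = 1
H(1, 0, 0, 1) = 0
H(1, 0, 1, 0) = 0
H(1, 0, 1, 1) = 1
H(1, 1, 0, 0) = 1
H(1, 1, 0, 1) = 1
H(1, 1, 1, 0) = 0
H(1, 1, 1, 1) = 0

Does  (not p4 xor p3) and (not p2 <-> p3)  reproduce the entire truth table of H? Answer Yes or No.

No

Check the formula against H row by row:
  p1=0, p2=0, p3=0, p4=0: formula gives 0, but H = 1 ✗
Row (0,0,0,0) is a counterexample, so the formula is not equivalent to H.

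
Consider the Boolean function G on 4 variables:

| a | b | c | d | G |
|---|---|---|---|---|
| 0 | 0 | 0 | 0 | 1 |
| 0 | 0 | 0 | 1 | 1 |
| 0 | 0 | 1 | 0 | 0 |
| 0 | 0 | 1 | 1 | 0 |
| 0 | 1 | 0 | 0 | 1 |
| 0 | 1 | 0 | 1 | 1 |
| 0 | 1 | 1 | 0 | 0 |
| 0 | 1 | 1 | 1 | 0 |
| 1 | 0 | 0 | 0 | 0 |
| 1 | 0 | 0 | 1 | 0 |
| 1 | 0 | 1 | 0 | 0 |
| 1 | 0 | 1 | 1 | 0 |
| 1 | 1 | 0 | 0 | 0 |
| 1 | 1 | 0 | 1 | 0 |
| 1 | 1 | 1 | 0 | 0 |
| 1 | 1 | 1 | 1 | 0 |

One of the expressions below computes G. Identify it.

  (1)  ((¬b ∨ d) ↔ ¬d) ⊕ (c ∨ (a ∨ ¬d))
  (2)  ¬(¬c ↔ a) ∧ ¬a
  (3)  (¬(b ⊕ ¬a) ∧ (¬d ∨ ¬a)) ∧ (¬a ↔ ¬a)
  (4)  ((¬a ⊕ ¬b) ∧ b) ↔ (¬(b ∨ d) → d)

(1) fails at (0,0,0,0): the formula yields 0, G is 1.
(3) fails at (0,0,0,0): the formula yields 0, G is 1.
(4) fails at (0,0,0,1): the formula yields 0, G is 1.
Only (2) survives; checking it on all 16 rows confirms it matches G.

2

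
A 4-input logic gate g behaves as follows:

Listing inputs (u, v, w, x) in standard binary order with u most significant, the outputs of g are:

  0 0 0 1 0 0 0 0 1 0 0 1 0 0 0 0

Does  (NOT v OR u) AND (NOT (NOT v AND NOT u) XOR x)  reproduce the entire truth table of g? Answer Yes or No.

No

Test each input against both g and the formula:
  u=0, v=0, w=0, x=0: formula gives 0, g = 0 ✓
  u=0, v=0, w=0, x=1: formula gives 1, but g = 0 ✗
A single disagreement suffices: at (0,0,0,1) they differ, so the formula does not compute g.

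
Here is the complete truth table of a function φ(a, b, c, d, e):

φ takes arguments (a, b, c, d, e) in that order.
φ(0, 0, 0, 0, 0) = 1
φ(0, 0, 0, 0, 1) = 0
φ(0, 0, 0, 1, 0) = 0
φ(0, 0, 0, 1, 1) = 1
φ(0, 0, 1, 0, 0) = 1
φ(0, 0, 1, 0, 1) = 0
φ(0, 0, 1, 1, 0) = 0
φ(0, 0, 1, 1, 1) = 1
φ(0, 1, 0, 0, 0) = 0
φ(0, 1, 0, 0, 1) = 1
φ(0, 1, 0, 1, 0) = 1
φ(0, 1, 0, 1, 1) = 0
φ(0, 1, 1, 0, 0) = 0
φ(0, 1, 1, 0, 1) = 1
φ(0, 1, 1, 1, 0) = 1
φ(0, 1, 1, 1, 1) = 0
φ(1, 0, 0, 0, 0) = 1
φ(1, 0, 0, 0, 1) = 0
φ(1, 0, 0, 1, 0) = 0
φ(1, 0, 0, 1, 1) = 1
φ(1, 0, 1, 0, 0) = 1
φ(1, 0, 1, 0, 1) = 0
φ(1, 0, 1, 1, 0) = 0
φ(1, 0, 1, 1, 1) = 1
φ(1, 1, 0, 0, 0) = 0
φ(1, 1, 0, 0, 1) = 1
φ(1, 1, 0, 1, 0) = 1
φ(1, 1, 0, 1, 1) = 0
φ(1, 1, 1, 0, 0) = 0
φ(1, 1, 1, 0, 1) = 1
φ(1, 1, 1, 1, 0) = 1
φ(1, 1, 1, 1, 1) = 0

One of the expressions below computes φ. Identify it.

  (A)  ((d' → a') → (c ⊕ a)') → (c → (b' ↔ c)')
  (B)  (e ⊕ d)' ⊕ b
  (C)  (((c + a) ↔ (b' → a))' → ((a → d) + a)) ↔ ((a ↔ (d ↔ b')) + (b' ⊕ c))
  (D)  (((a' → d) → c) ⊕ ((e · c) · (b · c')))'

(A) fails at (0,0,0,0,1): the formula yields 1, φ is 0.
(C) fails at (0,0,0,0,1): the formula yields 1, φ is 0.
(D) fails at (0,0,0,0,0): the formula yields 0, φ is 1.
That leaves (B). Evaluating it on every row reproduces the table of φ exactly.

B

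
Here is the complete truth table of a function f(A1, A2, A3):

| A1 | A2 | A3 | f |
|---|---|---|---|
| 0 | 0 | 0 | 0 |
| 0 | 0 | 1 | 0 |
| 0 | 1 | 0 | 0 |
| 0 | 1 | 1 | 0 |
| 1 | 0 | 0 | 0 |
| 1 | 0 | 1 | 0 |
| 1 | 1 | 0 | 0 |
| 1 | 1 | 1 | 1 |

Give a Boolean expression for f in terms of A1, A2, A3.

f(A1, A2, A3) = (A1 and A2) and A3

The output is 1 only when every input is 1 — the AND of all inputs.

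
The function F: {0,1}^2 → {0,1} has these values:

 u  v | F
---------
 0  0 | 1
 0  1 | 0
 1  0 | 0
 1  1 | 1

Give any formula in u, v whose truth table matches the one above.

F(u, v) = ¬(u ⊕ v)

The output is 1 exactly when an even number of inputs are 1 — the complement of 2-way XOR.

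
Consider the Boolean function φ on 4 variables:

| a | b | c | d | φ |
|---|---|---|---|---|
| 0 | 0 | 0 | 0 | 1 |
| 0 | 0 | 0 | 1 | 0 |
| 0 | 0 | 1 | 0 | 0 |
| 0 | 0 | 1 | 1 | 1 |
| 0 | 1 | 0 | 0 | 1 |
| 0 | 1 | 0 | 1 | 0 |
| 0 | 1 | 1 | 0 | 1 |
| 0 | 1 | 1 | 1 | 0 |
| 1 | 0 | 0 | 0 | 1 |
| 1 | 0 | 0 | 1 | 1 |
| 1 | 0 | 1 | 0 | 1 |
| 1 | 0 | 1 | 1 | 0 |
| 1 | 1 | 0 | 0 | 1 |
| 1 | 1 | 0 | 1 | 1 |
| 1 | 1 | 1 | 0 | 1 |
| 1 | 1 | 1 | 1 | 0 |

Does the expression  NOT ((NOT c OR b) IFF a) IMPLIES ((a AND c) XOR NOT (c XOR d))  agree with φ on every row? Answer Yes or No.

Check the formula against φ row by row:
  a=0, b=0, c=0, d=0: formula gives 1, φ = 1 ✓
  a=0, b=0, c=0, d=1: formula gives 0, φ = 0 ✓
  a=0, b=0, c=1, d=0: formula gives 1, but φ = 0 ✗
Row (0,0,1,0) is a counterexample, so the formula is not equivalent to φ.

No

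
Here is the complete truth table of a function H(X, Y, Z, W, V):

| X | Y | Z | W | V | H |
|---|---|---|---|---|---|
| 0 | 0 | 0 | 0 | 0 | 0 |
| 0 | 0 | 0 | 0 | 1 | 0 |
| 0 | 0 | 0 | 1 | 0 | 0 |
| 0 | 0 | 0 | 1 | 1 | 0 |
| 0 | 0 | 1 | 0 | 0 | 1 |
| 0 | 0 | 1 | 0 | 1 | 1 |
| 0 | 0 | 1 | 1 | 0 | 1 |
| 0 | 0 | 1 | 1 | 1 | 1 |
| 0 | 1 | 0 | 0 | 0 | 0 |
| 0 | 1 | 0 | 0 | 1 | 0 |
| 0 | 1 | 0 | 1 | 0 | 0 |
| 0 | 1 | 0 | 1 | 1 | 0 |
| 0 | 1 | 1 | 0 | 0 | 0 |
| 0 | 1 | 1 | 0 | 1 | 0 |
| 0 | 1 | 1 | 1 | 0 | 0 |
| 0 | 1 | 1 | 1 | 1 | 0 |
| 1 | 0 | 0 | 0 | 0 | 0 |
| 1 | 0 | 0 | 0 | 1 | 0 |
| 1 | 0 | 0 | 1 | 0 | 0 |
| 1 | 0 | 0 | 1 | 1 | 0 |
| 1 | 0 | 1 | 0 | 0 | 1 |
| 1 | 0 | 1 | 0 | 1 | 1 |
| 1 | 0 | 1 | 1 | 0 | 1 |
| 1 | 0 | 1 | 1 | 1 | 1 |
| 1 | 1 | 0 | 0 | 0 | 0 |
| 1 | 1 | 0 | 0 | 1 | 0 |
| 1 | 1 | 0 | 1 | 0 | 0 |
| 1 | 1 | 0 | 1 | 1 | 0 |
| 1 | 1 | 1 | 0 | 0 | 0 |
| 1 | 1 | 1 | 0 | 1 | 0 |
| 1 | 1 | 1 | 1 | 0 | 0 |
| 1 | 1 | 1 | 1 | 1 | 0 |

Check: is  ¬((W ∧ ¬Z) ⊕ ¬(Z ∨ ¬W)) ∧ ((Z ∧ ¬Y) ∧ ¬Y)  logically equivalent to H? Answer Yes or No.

Test each input against both H and the formula:
  X=0, Y=0, Z=0, W=0, V=0: formula gives 0, H = 0 ✓
  X=0, Y=0, Z=0, W=0, V=1: formula gives 0, H = 0 ✓
  X=0, Y=0, Z=0, W=1, V=0: formula gives 0, H = 0 ✓
  X=0, Y=0, Z=0, W=1, V=1: formula gives 0, H = 0 ✓
  …and likewise for the remaining 28 rows.
Every row agrees, so the formula is equivalent.

Yes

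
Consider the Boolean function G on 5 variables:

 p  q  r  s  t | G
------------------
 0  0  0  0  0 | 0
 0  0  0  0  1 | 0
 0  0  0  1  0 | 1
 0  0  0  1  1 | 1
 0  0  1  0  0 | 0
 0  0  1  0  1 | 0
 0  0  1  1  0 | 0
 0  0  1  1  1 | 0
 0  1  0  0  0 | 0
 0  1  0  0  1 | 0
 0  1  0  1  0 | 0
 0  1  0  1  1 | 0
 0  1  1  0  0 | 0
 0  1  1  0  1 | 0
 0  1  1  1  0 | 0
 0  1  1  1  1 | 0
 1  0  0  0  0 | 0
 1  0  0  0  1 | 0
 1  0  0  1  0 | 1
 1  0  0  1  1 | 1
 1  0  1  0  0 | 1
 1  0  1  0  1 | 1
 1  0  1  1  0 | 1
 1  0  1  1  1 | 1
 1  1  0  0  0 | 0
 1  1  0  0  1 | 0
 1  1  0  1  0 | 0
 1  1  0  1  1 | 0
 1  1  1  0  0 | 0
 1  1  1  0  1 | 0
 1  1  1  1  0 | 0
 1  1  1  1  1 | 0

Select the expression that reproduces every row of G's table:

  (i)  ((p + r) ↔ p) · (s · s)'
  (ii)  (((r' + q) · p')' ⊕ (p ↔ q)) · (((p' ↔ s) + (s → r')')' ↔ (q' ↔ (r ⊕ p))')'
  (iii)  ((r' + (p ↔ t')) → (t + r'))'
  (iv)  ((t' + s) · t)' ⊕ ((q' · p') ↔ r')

(i): at (0,0,0,0,0) it gives 1, but G = 0 — eliminated.
(iii): at (0,0,0,1,0) it gives 0, but G = 1 — eliminated.
(iv): at (0,0,0,1,0) it gives 0, but G = 1 — eliminated.
Only (ii) survives; checking it on all 32 rows confirms it matches G.

ii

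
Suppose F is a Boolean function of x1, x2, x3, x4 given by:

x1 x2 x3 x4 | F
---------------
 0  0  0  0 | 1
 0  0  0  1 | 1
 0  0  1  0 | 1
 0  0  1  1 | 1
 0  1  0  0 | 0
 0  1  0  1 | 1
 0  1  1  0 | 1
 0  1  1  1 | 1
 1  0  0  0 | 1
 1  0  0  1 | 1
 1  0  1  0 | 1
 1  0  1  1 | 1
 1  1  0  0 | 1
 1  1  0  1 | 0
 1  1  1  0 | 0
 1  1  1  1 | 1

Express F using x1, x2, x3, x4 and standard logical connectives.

F(x1, x2, x3, x4) = ¬(((((¬x1 ∧ x2) ∧ ¬x3) ∧ ¬x4) ∨ (((x1 ∧ x2) ∧ ¬x3) ∧ x4)) ∨ (((x1 ∧ x2) ∧ x3) ∧ ¬x4))

There are just 3 zero rows: (0,1,0,0), (1,1,0,1), (1,1,1,0). Their minterms are ¬x1·x2·¬x3·¬x4, x1·x2·¬x3·x4, x1·x2·x3·¬x4; the OR of those covers precisely the 0-outputs, and negating it yields F.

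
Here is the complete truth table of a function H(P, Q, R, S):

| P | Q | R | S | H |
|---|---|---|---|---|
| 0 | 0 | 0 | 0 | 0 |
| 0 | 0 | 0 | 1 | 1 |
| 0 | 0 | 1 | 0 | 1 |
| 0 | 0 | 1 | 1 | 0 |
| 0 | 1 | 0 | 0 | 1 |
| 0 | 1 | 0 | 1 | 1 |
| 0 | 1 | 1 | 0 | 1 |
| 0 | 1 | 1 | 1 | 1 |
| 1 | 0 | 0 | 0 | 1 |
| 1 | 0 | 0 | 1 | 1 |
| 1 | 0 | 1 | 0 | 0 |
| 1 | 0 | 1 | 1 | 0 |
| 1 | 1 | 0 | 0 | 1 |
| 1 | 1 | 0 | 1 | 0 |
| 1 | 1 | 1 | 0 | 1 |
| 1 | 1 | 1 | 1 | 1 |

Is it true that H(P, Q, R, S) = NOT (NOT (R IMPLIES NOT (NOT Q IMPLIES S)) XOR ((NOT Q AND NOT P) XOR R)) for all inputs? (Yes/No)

Test each input against both H and the formula:
  P=0, Q=0, R=0, S=0: formula gives 0, H = 0 ✓
  P=0, Q=0, R=0, S=1: formula gives 0, but H = 1 ✗
A single disagreement suffices: at (0,0,0,1) they differ, so the formula does not compute H.

No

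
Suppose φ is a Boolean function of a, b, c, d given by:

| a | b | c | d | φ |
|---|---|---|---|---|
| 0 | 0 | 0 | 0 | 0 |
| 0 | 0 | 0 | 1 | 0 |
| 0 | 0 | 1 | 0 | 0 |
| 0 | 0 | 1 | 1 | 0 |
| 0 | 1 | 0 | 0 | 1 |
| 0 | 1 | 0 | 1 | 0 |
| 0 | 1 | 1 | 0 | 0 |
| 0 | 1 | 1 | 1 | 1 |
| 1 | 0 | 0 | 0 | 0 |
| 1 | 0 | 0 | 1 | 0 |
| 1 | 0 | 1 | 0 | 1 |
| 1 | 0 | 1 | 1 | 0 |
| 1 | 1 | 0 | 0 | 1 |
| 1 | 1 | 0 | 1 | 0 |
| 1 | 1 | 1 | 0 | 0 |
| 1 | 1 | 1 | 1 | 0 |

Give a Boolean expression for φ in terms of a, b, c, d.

The 1-rows are (0,1,0,0), (0,1,1,1), (1,0,1,0), (1,1,0,0). Each contributes one minterm — ¬a·b·¬c·¬d; ¬a·b·c·d; a·¬b·c·¬d; a·b·¬c·¬d — and their disjunction is a sum-of-products form of φ.

φ(a, b, c, d) = (((((~a & b) & ~c) & ~d) | (((~a & b) & c) & d)) | (((a & ~b) & c) & ~d)) | (((a & b) & ~c) & ~d)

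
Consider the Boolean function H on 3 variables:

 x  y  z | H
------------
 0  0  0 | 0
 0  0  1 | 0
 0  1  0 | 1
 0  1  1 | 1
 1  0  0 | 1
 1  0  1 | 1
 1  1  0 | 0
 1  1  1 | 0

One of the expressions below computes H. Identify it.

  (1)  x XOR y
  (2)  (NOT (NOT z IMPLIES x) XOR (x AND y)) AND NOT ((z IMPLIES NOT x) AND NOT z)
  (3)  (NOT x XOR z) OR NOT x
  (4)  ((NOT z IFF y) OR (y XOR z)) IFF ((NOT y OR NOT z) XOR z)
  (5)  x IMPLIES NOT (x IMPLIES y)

(2): at (0,1,0) it gives 0, but H = 1 — eliminated.
(3): at (0,0,0) it gives 1, but H = 0 — eliminated.
(4): at (0,1,1) it gives 0, but H = 1 — eliminated.
(5): at (0,0,0) it gives 1, but H = 0 — eliminated.
Only (1) survives; checking it on all 8 rows confirms it matches H.

1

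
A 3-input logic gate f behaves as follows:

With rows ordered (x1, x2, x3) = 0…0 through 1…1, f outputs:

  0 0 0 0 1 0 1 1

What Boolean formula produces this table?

f=1 on 3 inputs: (1,0,0), (1,1,0), (1,1,1). Reading each as a conjunction of literals (x1·¬x2·¬x3, x1·x2·¬x3, x1·x2·x3) and taking the OR gives the canonical DNF.

f(x1, x2, x3) = (((x1 and not x2) and not x3) or ((x1 and x2) and not x3)) or ((x1 and x2) and x3)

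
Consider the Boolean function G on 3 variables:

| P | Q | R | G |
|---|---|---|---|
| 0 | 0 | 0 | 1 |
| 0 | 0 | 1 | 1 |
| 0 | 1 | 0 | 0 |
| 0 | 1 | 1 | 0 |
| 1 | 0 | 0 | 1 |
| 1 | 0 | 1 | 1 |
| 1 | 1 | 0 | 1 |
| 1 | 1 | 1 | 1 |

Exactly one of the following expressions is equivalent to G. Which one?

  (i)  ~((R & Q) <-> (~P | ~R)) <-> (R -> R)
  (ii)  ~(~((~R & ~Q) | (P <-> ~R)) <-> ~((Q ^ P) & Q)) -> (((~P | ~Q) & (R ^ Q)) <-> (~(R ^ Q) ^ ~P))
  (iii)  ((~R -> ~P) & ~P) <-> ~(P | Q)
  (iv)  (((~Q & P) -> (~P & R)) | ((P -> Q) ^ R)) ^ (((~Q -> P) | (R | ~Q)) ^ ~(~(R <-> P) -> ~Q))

iii

(i) disagrees with G on (0,1,0) (formula → 1, table → 0); rule it out.
(ii) disagrees with G on (0,1,0) (formula → 1, table → 0); rule it out.
(iv) disagrees with G on (0,0,0) (formula → 0, table → 1); rule it out.
That leaves (iii). Evaluating it on every row reproduces the table of G exactly.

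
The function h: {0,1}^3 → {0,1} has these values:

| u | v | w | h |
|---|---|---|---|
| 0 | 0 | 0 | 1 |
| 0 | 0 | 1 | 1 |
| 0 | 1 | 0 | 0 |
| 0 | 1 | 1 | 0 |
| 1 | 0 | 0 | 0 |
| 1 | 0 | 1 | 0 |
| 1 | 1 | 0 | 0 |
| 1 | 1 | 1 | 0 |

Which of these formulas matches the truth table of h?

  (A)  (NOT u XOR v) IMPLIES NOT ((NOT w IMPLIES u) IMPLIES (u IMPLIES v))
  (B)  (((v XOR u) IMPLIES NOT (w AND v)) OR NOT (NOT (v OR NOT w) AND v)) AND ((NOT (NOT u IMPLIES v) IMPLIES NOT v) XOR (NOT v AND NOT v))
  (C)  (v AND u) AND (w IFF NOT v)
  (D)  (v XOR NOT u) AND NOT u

(A): at (0,0,0) it gives 0, but h = 1 — eliminated.
(B): at (0,0,0) it gives 0, but h = 1 — eliminated.
(C): at (0,0,0) it gives 0, but h = 1 — eliminated.
(D) is the remaining candidate, and it agrees with h on all 8 inputs.

D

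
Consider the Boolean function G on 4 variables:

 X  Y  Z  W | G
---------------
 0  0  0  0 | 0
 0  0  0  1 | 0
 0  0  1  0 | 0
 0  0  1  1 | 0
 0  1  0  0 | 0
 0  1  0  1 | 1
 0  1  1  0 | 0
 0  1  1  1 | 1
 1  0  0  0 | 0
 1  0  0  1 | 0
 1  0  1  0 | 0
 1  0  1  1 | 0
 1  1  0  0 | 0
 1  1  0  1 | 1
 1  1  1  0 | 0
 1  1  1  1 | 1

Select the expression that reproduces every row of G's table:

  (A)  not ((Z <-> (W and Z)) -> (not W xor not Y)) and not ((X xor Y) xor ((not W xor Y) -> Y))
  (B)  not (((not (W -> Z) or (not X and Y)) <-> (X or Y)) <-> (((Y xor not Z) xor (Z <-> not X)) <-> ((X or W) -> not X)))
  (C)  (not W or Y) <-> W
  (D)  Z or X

C

(A) fails at (0,0,0,0): the formula yields 1, G is 0.
(B) fails at (0,0,0,1): the formula yields 1, G is 0.
(D) fails at (0,0,1,0): the formula yields 1, G is 0.
(C) is the remaining candidate, and it agrees with G on all 16 inputs.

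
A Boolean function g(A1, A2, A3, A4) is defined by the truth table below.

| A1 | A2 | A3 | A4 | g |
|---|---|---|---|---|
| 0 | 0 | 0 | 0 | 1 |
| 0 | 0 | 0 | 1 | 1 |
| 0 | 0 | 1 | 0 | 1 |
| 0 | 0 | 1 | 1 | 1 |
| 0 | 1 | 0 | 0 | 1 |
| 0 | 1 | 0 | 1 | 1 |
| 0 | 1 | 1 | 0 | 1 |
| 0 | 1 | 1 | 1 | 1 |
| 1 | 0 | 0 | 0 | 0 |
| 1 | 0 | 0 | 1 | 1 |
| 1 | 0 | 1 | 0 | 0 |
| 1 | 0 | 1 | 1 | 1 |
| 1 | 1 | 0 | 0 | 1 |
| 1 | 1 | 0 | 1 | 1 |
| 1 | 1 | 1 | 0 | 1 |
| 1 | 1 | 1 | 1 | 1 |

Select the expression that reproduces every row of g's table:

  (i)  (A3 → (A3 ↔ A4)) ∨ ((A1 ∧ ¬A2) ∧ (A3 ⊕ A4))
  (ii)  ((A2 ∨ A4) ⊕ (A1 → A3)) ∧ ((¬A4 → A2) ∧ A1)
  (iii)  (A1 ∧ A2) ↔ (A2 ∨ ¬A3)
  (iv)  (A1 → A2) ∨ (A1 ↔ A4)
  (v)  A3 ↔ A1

(i) fails at (0,0,1,0): the formula yields 0, g is 1.
(ii) fails at (0,0,0,0): the formula yields 0, g is 1.
(iii) fails at (0,0,0,0): the formula yields 0, g is 1.
(v) fails at (0,0,1,0): the formula yields 0, g is 1.
Only (iv) survives; checking it on all 16 rows confirms it matches g.

iv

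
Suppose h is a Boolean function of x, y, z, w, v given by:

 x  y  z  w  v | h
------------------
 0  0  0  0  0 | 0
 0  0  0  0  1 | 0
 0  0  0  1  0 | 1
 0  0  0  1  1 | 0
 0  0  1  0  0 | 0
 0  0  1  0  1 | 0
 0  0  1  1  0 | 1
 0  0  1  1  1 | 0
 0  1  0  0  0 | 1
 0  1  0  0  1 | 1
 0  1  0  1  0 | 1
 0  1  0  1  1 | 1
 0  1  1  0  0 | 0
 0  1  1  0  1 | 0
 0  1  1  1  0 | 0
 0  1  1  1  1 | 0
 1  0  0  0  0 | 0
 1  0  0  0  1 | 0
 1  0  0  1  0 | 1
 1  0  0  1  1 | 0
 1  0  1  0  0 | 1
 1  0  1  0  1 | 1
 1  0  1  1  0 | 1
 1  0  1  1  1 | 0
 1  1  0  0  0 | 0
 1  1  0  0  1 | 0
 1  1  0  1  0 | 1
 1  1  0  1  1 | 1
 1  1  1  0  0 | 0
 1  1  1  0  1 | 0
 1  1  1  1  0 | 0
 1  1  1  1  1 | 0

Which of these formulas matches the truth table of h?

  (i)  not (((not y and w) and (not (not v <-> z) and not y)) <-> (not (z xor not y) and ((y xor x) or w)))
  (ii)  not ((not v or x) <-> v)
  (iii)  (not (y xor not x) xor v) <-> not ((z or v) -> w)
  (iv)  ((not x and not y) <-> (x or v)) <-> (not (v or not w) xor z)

i

(ii): at (0,0,0,0,0) it gives 1, but h = 0 — eliminated.
(iii): at (0,0,0,0,0) it gives 1, but h = 0 — eliminated.
(iv): at (0,0,0,0,0) it gives 1, but h = 0 — eliminated.
Only (i) survives; checking it on all 32 rows confirms it matches h.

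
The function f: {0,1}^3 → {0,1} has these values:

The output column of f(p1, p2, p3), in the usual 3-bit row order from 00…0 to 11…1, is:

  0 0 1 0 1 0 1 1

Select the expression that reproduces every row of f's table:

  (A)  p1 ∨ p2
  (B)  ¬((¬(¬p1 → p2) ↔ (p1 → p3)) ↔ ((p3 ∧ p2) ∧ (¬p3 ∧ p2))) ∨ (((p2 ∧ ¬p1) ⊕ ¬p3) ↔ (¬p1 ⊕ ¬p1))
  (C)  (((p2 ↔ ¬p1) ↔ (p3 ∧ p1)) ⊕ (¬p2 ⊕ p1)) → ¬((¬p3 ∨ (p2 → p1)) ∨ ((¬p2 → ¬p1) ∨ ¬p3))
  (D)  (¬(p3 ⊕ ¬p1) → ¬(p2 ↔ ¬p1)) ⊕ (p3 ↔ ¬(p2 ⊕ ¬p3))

D

(A) fails at (0,1,1): the formula yields 1, f is 0.
(B) fails at (0,0,0): the formula yields 1, f is 0.
(C) fails at (0,0,0): the formula yields 1, f is 0.
Only (D) survives; checking it on all 8 rows confirms it matches f.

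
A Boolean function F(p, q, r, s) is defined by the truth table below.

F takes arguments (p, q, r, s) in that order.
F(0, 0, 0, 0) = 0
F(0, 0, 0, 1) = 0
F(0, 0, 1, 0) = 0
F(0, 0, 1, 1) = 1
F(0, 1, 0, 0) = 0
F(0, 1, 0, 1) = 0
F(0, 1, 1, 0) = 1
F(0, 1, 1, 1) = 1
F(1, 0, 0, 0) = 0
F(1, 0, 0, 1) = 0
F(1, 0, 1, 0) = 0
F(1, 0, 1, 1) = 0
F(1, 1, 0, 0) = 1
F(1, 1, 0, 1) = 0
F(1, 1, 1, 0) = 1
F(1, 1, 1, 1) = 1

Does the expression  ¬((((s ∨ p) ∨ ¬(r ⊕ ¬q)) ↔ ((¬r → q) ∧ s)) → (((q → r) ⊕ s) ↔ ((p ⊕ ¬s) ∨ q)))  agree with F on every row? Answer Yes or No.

No

Evaluate ¬((((s ∨ p) ∨ ¬(r ⊕ ¬q)) ↔ ((¬r → q) ∧ s)) → (((q → r) ⊕ s) ↔ ((p ⊕ ¬s) ∨ q))) on each row and compare to F:
  p=0, q=0, r=0, s=0: formula gives 0, F = 0 ✓
  p=0, q=0, r=0, s=1: formula gives 0, F = 0 ✓
  p=0, q=0, r=1, s=0: formula gives 0, F = 0 ✓
  p=0, q=0, r=1, s=1: formula gives 0, but F = 1 ✗
Since they disagree at (0,0,1,1), the expression is not a correct formula for F.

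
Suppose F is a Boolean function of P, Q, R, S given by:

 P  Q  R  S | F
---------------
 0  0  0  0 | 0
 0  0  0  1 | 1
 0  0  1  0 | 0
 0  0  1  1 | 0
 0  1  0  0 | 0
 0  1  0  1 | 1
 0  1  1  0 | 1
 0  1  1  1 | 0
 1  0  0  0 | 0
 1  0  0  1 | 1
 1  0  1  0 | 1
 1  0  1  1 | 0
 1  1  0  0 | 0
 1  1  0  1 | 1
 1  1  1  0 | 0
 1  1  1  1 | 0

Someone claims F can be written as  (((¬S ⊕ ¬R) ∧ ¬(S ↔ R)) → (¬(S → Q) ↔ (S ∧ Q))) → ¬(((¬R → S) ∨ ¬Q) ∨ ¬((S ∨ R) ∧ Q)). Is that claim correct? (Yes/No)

No

Test each input against both F and the formula:
  P=0, Q=0, R=0, S=0: formula gives 0, F = 0 ✓
  P=0, Q=0, R=0, S=1: formula gives 1, F = 1 ✓
  P=0, Q=0, R=1, S=0: formula gives 0, F = 0 ✓
  P=0, Q=0, R=1, S=1: formula gives 0, F = 0 ✓
  …
  P=0, Q=1, R=1, S=0: formula gives 0, but F = 1 ✗
A single disagreement suffices: at (0,1,1,0) they differ, so the formula does not compute F.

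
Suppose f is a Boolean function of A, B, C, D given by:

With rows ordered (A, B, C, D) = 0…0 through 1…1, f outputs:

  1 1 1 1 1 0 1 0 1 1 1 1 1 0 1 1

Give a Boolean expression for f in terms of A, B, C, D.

f(A, B, C, D) = ~(((((~A & B) & ~C) & D) | (((~A & B) & C) & D)) | (((A & B) & ~C) & D))

The 0-rows are (0,1,0,1), (0,1,1,1), (1,1,0,1). Take each as a conjunction (¬A·B·¬C·D, ¬A·B·C·D, A·B·¬C·D), form their disjunction, and complement — that gives a formula that is 1 everywhere f is.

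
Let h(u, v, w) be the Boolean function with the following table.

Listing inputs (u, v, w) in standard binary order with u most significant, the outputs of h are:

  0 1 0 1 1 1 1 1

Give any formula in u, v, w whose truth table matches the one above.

h is 0 on only 2 rows — (0,0,0), (0,1,0). Writing each as a minterm (¬u·¬v·¬w, ¬u·v·¬w) and OR-ing them characterizes exactly where h=0, so h is the negation of that disjunction.

h(u, v, w) = ¬(((¬u ∧ ¬v) ∧ ¬w) ∨ ((¬u ∧ v) ∧ ¬w))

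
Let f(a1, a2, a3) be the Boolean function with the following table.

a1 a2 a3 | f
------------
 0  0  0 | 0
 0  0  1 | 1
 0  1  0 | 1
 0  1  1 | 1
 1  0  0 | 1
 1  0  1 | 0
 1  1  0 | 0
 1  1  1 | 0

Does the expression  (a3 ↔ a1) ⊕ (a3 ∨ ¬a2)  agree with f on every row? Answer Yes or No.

Evaluate (a3 ↔ a1) ⊕ (a3 ∨ ¬a2) on each row and compare to f:
  a1=0, a2=0, a3=0: formula gives 0, f = 0 ✓
  a1=0, a2=0, a3=1: formula gives 1, f = 1 ✓
  a1=0, a2=1, a3=0: formula gives 1, f = 1 ✓
  a1=0, a2=1, a3=1: formula gives 1, f = 1 ✓
  a1=1, a2=0, a3=0: formula gives 1, f = 1 ✓
  … (the remaining 3 rows also agree.)
No disagreement on any input; they are logically equivalent.

Yes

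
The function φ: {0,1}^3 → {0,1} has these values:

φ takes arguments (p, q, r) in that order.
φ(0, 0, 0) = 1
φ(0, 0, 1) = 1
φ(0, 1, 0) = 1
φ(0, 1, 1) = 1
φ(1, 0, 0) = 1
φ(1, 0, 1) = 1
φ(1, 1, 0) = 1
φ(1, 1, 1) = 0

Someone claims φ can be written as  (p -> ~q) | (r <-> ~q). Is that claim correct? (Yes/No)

Yes

Evaluate (p -> ~q) | (r <-> ~q) on each row and compare to φ:
  p=0, q=0, r=0: formula gives 1, φ = 1 ✓
  p=0, q=0, r=1: formula gives 1, φ = 1 ✓
  p=0, q=1, r=0: formula gives 1, φ = 1 ✓
  p=0, q=1, r=1: formula gives 1, φ = 1 ✓
  p=1, q=0, r=0: formula gives 1, φ = 1 ✓
  … (the remaining 3 rows also agree.)
No disagreement on any input; they are logically equivalent.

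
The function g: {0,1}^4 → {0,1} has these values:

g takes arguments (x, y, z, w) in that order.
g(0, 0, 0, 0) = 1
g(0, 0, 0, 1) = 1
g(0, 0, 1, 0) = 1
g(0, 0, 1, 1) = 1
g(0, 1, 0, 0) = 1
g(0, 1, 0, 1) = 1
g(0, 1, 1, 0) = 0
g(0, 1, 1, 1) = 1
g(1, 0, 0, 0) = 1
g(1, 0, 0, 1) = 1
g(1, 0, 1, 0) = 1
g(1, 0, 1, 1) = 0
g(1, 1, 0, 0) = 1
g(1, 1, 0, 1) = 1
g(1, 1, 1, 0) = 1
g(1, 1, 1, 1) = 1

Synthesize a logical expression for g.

g is 0 on only 2 rows — (0,1,1,0), (1,0,1,1). Writing each as a minterm (¬x·y·z·¬w, x·¬y·z·w) and OR-ing them characterizes exactly where g=0, so g is the negation of that disjunction.

g(x, y, z, w) = not ((((not x and y) and z) and not w) or (((x and not y) and z) and w))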